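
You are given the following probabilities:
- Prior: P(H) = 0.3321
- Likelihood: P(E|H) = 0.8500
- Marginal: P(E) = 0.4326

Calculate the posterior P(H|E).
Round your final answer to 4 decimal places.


Using Bayes' theorem:

P(H|E) = P(E|H) × P(H) / P(E)
       = 0.8500 × 0.3321 / 0.4326
       = 0.28228500 / 0.4326
       = 0.6525

The evidence strengthens our belief in H.
Prior: 0.3321 → Posterior: 0.6525


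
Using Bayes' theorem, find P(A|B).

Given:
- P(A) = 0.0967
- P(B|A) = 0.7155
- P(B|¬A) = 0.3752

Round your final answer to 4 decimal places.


Bayes' theorem: P(A|B) = P(B|A) × P(A) / P(B)

Step 1: Calculate P(B) using law of total probability
P(B) = P(B|A)P(A) + P(B|¬A)P(¬A)
     = 0.7155 × 0.0967 + 0.3752 × 0.9033
     = 0.06918885 + 0.33891816
     = 0.40810701

Step 2: Apply Bayes' theorem
P(A|B) = P(B|A) × P(A) / P(B)
       = 0.06918885 / 0.40810701
       = 0.1695


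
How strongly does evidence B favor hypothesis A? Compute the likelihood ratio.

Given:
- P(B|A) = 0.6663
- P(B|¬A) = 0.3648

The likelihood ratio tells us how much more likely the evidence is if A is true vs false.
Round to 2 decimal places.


Likelihood Ratio (LR) = P(B|A) / P(B|¬A)

LR = 0.6663 / 0.3648
   = 1.83

The evidence is 1.83 times more likely if A is true than if A is false.
LR > 1, so observing B raises the odds in favor of A.


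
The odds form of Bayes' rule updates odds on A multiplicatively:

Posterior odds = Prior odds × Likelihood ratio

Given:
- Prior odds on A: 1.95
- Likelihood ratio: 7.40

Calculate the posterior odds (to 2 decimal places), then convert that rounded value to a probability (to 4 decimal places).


Step 1: Calculate posterior odds
Posterior odds = Prior odds × LR
               = 1.95 × 7.40
               = 14.43

Step 2: Convert to probability
P(A|E) = Posterior odds / (1 + Posterior odds)
       = 14.43 / (1 + 14.43)
       = 14.43 / 15.43
       = 0.9352

The evidence increased P(A) from 0.6610 to 0.9352.


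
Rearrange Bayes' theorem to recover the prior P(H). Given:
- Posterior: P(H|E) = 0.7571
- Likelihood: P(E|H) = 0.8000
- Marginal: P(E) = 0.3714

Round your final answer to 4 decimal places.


From Bayes' theorem: P(H|E) = P(E|H) × P(H) / P(E)

Rearranging for P(H):
P(H) = P(H|E) × P(E) / P(E|H)
     = 0.7571 × 0.3714 / 0.8000
     = 0.28118694 / 0.8000
     = 0.3515


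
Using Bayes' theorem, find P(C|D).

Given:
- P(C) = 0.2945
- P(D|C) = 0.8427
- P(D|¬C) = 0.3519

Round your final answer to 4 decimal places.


Bayes' theorem: P(C|D) = P(D|C) × P(C) / P(D)

Step 1: Calculate P(D) using law of total probability
P(D) = P(D|C)P(C) + P(D|¬C)P(¬C)
     = 0.8427 × 0.2945 + 0.3519 × 0.7055
     = 0.24817515 + 0.24826545
     = 0.49644060

Step 2: Apply Bayes' theorem
P(C|D) = P(D|C) × P(C) / P(D)
       = 0.24817515 / 0.49644060
       = 0.4999


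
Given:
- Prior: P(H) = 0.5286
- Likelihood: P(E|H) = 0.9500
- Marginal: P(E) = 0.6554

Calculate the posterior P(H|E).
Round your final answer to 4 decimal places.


Using Bayes' theorem:

P(H|E) = P(E|H) × P(H) / P(E)
       = 0.9500 × 0.5286 / 0.6554
       = 0.50217000 / 0.6554
       = 0.7662

The evidence strengthens our belief in H.
Prior: 0.5286 → Posterior: 0.7662


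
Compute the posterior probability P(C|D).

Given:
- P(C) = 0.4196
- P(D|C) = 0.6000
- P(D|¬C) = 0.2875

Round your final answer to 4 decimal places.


Bayes' theorem: P(C|D) = P(D|C) × P(C) / P(D)

Step 1: Calculate P(D) using law of total probability
P(D) = P(D|C)P(C) + P(D|¬C)P(¬C)
     = 0.6000 × 0.4196 + 0.2875 × 0.5804
     = 0.25176000 + 0.16686500
     = 0.41862500

Step 2: Apply Bayes' theorem
P(C|D) = P(D|C) × P(C) / P(D)
       = 0.25176000 / 0.41862500
       = 0.6014


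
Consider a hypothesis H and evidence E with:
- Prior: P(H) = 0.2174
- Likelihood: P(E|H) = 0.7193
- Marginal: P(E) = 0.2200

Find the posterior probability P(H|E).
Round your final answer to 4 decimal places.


Using Bayes' theorem:

P(H|E) = P(E|H) × P(H) / P(E)
       = 0.7193 × 0.2174 / 0.2200
       = 0.15637582 / 0.2200
       = 0.7108

The evidence strengthens our belief in H.
Prior: 0.2174 → Posterior: 0.7108


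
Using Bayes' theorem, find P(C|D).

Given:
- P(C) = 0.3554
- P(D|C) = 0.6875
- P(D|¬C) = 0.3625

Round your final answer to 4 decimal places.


Bayes' theorem: P(C|D) = P(D|C) × P(C) / P(D)

Step 1: Calculate P(D) using law of total probability
P(D) = P(D|C)P(C) + P(D|¬C)P(¬C)
     = 0.6875 × 0.3554 + 0.3625 × 0.6446
     = 0.24433750 + 0.23366750
     = 0.47800500

Step 2: Apply Bayes' theorem
P(C|D) = P(D|C) × P(C) / P(D)
       = 0.24433750 / 0.47800500
       = 0.5112


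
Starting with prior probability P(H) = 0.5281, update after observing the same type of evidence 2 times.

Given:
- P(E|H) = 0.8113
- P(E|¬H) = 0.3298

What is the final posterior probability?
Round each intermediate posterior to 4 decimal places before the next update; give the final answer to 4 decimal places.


Sequential Bayesian updating:

Initial prior: P(H) = 0.5281

Update 1:
  P(E) = 0.8113 × 0.5281 + 0.3298 × 0.4719 = 0.42844753 + 0.15563262 = 0.58408015
  P(H|E) = 0.42844753 / 0.58408015 = 0.7335

Update 2:
  P(E) = 0.8113 × 0.7335 + 0.3298 × 0.2665 = 0.59508855 + 0.08789170 = 0.68298025
  P(H|E) = 0.59508855 / 0.68298025 = 0.8713

Final posterior: 0.8713


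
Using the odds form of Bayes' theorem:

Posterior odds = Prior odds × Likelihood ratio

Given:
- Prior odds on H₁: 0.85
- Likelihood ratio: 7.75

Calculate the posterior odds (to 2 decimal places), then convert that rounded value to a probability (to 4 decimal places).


Step 1: Calculate posterior odds
Posterior odds = Prior odds × LR
               = 0.85 × 7.75
               = 6.59

Step 2: Convert to probability
P(H₁|E) = Posterior odds / (1 + Posterior odds)
       = 6.59 / (1 + 6.59)
       = 6.59 / 7.59
       = 0.8682

The evidence increased P(H₁) from 0.4595 to 0.8682.


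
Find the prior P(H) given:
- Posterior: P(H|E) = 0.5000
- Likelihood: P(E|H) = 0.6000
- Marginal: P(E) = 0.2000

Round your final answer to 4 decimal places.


From Bayes' theorem: P(H|E) = P(E|H) × P(H) / P(E)

Rearranging for P(H):
P(H) = P(H|E) × P(E) / P(E|H)
     = 0.5000 × 0.2000 / 0.6000
     = 0.10000000 / 0.6000
     = 0.1667


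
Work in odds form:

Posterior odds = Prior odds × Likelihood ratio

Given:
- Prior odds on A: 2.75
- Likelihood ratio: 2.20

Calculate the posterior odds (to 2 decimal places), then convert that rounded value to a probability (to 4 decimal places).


Step 1: Calculate posterior odds
Posterior odds = Prior odds × LR
               = 2.75 × 2.20
               = 6.05

Step 2: Convert to probability
P(A|E) = Posterior odds / (1 + Posterior odds)
       = 6.05 / (1 + 6.05)
       = 6.05 / 7.05
       = 0.8582

The evidence increased P(A) from 0.7333 to 0.8582.


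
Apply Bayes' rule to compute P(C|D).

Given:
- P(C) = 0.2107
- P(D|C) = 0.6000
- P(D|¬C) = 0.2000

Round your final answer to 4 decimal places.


Bayes' theorem: P(C|D) = P(D|C) × P(C) / P(D)

Step 1: Calculate P(D) using law of total probability
P(D) = P(D|C)P(C) + P(D|¬C)P(¬C)
     = 0.6000 × 0.2107 + 0.2000 × 0.7893
     = 0.12642000 + 0.15786000
     = 0.28428000

Step 2: Apply Bayes' theorem
P(C|D) = P(D|C) × P(C) / P(D)
       = 0.12642000 / 0.28428000
       = 0.4447


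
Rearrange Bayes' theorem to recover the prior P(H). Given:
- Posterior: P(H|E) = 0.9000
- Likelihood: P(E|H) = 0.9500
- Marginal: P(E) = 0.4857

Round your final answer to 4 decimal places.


From Bayes' theorem: P(H|E) = P(E|H) × P(H) / P(E)

Rearranging for P(H):
P(H) = P(H|E) × P(E) / P(E|H)
     = 0.9000 × 0.4857 / 0.9500
     = 0.43713000 / 0.9500
     = 0.4601


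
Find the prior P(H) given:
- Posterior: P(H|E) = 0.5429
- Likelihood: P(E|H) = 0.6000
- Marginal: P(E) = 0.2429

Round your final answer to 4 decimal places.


From Bayes' theorem: P(H|E) = P(E|H) × P(H) / P(E)

Rearranging for P(H):
P(H) = P(H|E) × P(E) / P(E|H)
     = 0.5429 × 0.2429 / 0.6000
     = 0.13187041 / 0.6000
     = 0.2198


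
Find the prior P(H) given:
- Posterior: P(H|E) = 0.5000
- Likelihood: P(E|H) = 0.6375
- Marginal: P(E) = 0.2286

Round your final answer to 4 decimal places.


From Bayes' theorem: P(H|E) = P(E|H) × P(H) / P(E)

Rearranging for P(H):
P(H) = P(H|E) × P(E) / P(E|H)
     = 0.5000 × 0.2286 / 0.6375
     = 0.11430000 / 0.6375
     = 0.1793


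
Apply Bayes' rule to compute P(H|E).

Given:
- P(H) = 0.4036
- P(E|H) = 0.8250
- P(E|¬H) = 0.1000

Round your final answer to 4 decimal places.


Bayes' theorem: P(H|E) = P(E|H) × P(H) / P(E)

Step 1: Calculate P(E) using law of total probability
P(E) = P(E|H)P(H) + P(E|¬H)P(¬H)
     = 0.8250 × 0.4036 + 0.1000 × 0.5964
     = 0.33297000 + 0.05964000
     = 0.39261000

Step 2: Apply Bayes' theorem
P(H|E) = P(E|H) × P(H) / P(E)
       = 0.33297000 / 0.39261000
       = 0.8481


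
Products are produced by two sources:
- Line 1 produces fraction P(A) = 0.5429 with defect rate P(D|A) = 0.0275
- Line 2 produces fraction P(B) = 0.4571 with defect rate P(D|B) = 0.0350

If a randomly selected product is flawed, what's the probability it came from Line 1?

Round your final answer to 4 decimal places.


Let A = from Line 1, D = flawed

Given:
- P(A) = 0.5429, P(B) = 0.4571
- P(D|A) = 0.0275, P(D|B) = 0.0350

Step 1: Find P(D)
P(D) = P(D|A)P(A) + P(D|B)P(B)
     = 0.0275 × 0.5429 + 0.0350 × 0.4571
     = 0.01492975 + 0.01599850
     = 0.03092825

Step 2: Apply Bayes' theorem
P(A|D) = P(D|A)P(A) / P(D)
       = 0.01492975 / 0.03092825
       = 0.4827


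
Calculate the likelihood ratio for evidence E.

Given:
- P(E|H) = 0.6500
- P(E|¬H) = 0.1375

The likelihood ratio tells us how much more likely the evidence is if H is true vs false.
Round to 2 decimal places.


Likelihood Ratio (LR) = P(E|H) / P(E|¬H)

LR = 0.6500 / 0.1375
   = 4.73

The evidence is 4.73 times more likely if H is true than if H is false.
Because LR exceeds 1, E is evidence for H.


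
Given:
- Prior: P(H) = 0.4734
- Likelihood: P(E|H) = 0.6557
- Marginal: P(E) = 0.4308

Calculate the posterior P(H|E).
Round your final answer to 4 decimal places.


Using Bayes' theorem:

P(H|E) = P(E|H) × P(H) / P(E)
       = 0.6557 × 0.4734 / 0.4308
       = 0.31040838 / 0.4308
       = 0.7205

The evidence strengthens our belief in H.
Prior: 0.4734 → Posterior: 0.7205


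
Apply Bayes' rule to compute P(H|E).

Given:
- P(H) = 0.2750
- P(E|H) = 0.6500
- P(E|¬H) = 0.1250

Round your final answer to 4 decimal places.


Bayes' theorem: P(H|E) = P(E|H) × P(H) / P(E)

Step 1: Calculate P(E) using law of total probability
P(E) = P(E|H)P(H) + P(E|¬H)P(¬H)
     = 0.6500 × 0.2750 + 0.1250 × 0.7250
     = 0.17875000 + 0.09062500
     = 0.26937500

Step 2: Apply Bayes' theorem
P(H|E) = P(E|H) × P(H) / P(E)
       = 0.17875000 / 0.26937500
       = 0.6636


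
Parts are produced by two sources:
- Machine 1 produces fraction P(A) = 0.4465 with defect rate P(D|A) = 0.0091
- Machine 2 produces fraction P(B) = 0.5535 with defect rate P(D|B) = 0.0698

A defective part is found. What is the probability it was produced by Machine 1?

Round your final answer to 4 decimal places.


Let A = from Machine 1, D = defective

Given:
- P(A) = 0.4465, P(B) = 0.5535
- P(D|A) = 0.0091, P(D|B) = 0.0698

Step 1: Find P(D)
P(D) = P(D|A)P(A) + P(D|B)P(B)
     = 0.0091 × 0.4465 + 0.0698 × 0.5535
     = 0.00406315 + 0.03863430
     = 0.04269745

Step 2: Apply Bayes' theorem
P(A|D) = P(D|A)P(A) / P(D)
       = 0.00406315 / 0.04269745
       = 0.0952


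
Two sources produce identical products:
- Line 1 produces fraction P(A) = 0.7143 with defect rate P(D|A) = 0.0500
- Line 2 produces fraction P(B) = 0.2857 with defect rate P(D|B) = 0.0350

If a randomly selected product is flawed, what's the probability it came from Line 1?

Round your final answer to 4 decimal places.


Let A = from Line 1, D = flawed

Given:
- P(A) = 0.7143, P(B) = 0.2857
- P(D|A) = 0.0500, P(D|B) = 0.0350

Step 1: Find P(D)
P(D) = P(D|A)P(A) + P(D|B)P(B)
     = 0.0500 × 0.7143 + 0.0350 × 0.2857
     = 0.03571500 + 0.00999950
     = 0.04571450

Step 2: Apply Bayes' theorem
P(A|D) = P(D|A)P(A) / P(D)
       = 0.03571500 / 0.04571450
       = 0.7813


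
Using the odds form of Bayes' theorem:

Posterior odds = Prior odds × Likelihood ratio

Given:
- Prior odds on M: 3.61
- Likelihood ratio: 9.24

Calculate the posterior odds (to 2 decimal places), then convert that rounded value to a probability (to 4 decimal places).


Step 1: Calculate posterior odds
Posterior odds = Prior odds × LR
               = 3.61 × 9.24
               = 33.36

Step 2: Convert to probability
P(M|E) = Posterior odds / (1 + Posterior odds)
       = 33.36 / (1 + 33.36)
       = 33.36 / 34.36
       = 0.9709

The evidence increased P(M) from 0.7831 to 0.9709.


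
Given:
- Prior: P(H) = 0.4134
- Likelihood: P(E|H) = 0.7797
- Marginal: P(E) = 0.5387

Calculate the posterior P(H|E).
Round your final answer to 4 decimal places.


Using Bayes' theorem:

P(H|E) = P(E|H) × P(H) / P(E)
       = 0.7797 × 0.4134 / 0.5387
       = 0.32232798 / 0.5387
       = 0.5983

The evidence strengthens our belief in H.
Prior: 0.4134 → Posterior: 0.5983


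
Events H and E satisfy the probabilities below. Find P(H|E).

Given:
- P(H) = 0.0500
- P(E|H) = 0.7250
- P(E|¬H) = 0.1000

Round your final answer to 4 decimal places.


Bayes' theorem: P(H|E) = P(E|H) × P(H) / P(E)

Step 1: Calculate P(E) using law of total probability
P(E) = P(E|H)P(H) + P(E|¬H)P(¬H)
     = 0.7250 × 0.0500 + 0.1000 × 0.9500
     = 0.03625000 + 0.09500000
     = 0.13125000

Step 2: Apply Bayes' theorem
P(H|E) = P(E|H) × P(H) / P(E)
       = 0.03625000 / 0.13125000
       = 0.2762


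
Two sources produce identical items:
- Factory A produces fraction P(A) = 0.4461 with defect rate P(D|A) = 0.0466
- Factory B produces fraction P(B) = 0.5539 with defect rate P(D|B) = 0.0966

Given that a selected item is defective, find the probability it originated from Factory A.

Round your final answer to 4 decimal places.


Let A = from Factory A, D = defective

Given:
- P(A) = 0.4461, P(B) = 0.5539
- P(D|A) = 0.0466, P(D|B) = 0.0966

Step 1: Find P(D)
P(D) = P(D|A)P(A) + P(D|B)P(B)
     = 0.0466 × 0.4461 + 0.0966 × 0.5539
     = 0.02078826 + 0.05350674
     = 0.07429500

Step 2: Apply Bayes' theorem
P(A|D) = P(D|A)P(A) / P(D)
       = 0.02078826 / 0.07429500
       = 0.2798


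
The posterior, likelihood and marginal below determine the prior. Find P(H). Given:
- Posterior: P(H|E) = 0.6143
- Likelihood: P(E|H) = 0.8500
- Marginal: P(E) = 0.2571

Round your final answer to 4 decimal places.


From Bayes' theorem: P(H|E) = P(E|H) × P(H) / P(E)

Rearranging for P(H):
P(H) = P(H|E) × P(E) / P(E|H)
     = 0.6143 × 0.2571 / 0.8500
     = 0.15793653 / 0.8500
     = 0.1858


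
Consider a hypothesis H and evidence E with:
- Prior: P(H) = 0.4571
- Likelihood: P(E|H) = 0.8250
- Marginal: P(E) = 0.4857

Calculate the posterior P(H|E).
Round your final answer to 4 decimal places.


Using Bayes' theorem:

P(H|E) = P(E|H) × P(H) / P(E)
       = 0.8250 × 0.4571 / 0.4857
       = 0.37710750 / 0.4857
       = 0.7764

The evidence strengthens our belief in H.
Prior: 0.4571 → Posterior: 0.7764


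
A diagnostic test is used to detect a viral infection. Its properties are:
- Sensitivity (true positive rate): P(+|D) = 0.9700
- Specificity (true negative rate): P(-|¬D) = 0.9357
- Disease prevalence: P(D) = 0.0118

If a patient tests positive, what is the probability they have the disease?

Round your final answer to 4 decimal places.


Let D = has disease, + = positive test

Given:
- P(D) = 0.0118 (prevalence)
- P(+|D) = 0.9700 (sensitivity)
- P(-|¬D) = 0.9357 (specificity)
- P(+|¬D) = 0.0643 (false positive rate = 1 - specificity)

Step 1: Find P(+)
P(+) = P(+|D)P(D) + P(+|¬D)P(¬D)
     = 0.9700 × 0.0118 + 0.0643 × 0.9882
     = 0.01144600 + 0.06354126
     = 0.07498726

Step 2: Apply Bayes' theorem for P(D|+)
P(D|+) = P(+|D)P(D) / P(+)
       = 0.01144600 / 0.07498726
       = 0.1526


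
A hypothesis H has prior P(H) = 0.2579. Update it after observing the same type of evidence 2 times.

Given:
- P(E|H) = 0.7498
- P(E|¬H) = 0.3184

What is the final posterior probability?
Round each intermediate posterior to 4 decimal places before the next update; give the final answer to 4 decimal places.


Sequential Bayesian updating:

Initial prior: P(H) = 0.2579

Update 1:
  P(E) = 0.7498 × 0.2579 + 0.3184 × 0.7421 = 0.19337342 + 0.23628464 = 0.42965806
  P(H|E) = 0.19337342 / 0.42965806 = 0.4501

Update 2:
  P(E) = 0.7498 × 0.4501 + 0.3184 × 0.5499 = 0.33748498 + 0.17508816 = 0.51257314
  P(H|E) = 0.33748498 / 0.51257314 = 0.6584

Final posterior: 0.6584


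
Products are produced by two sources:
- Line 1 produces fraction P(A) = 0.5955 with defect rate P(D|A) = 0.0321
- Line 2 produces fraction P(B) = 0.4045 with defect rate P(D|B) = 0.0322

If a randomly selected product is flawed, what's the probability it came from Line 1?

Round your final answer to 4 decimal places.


Let A = from Line 1, D = flawed

Given:
- P(A) = 0.5955, P(B) = 0.4045
- P(D|A) = 0.0321, P(D|B) = 0.0322

Step 1: Find P(D)
P(D) = P(D|A)P(A) + P(D|B)P(B)
     = 0.0321 × 0.5955 + 0.0322 × 0.4045
     = 0.01911555 + 0.01302490
     = 0.03214045

Step 2: Apply Bayes' theorem
P(A|D) = P(D|A)P(A) / P(D)
       = 0.01911555 / 0.03214045
       = 0.5948


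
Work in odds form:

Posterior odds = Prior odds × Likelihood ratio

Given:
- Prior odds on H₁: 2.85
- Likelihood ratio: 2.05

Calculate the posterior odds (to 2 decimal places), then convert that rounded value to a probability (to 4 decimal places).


Step 1: Calculate posterior odds
Posterior odds = Prior odds × LR
               = 2.85 × 2.05
               = 5.84

Step 2: Convert to probability
P(H₁|E) = Posterior odds / (1 + Posterior odds)
       = 5.84 / (1 + 5.84)
       = 5.84 / 6.84
       = 0.8538

The evidence increased P(H₁) from 0.7403 to 0.8538.


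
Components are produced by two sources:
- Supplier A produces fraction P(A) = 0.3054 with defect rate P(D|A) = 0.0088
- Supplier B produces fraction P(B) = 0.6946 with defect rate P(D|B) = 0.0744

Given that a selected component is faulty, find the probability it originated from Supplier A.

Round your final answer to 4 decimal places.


Let A = from Supplier A, D = faulty

Given:
- P(A) = 0.3054, P(B) = 0.6946
- P(D|A) = 0.0088, P(D|B) = 0.0744

Step 1: Find P(D)
P(D) = P(D|A)P(A) + P(D|B)P(B)
     = 0.0088 × 0.3054 + 0.0744 × 0.6946
     = 0.00268752 + 0.05167824
     = 0.05436576

Step 2: Apply Bayes' theorem
P(A|D) = P(D|A)P(A) / P(D)
       = 0.00268752 / 0.05436576
       = 0.0494


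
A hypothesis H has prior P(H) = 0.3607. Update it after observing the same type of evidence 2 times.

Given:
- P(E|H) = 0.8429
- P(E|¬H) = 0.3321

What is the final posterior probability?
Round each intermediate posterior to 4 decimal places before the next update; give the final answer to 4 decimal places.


Sequential Bayesian updating:

Initial prior: P(H) = 0.3607

Update 1:
  P(E) = 0.8429 × 0.3607 + 0.3321 × 0.6393 = 0.30403403 + 0.21231153 = 0.51634556
  P(H|E) = 0.30403403 / 0.51634556 = 0.5888

Update 2:
  P(E) = 0.8429 × 0.5888 + 0.3321 × 0.4112 = 0.49629952 + 0.13655952 = 0.63285904
  P(H|E) = 0.49629952 / 0.63285904 = 0.7842

Final posterior: 0.7842


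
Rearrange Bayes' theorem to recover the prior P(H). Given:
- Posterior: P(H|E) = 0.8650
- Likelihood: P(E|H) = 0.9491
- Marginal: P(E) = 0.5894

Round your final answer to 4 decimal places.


From Bayes' theorem: P(H|E) = P(E|H) × P(H) / P(E)

Rearranging for P(H):
P(H) = P(H|E) × P(E) / P(E|H)
     = 0.8650 × 0.5894 / 0.9491
     = 0.50983100 / 0.9491
     = 0.5372


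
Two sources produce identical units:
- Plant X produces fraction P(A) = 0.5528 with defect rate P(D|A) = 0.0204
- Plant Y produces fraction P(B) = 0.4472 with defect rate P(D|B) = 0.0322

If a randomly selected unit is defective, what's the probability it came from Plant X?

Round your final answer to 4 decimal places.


Let A = from Plant X, D = defective

Given:
- P(A) = 0.5528, P(B) = 0.4472
- P(D|A) = 0.0204, P(D|B) = 0.0322

Step 1: Find P(D)
P(D) = P(D|A)P(A) + P(D|B)P(B)
     = 0.0204 × 0.5528 + 0.0322 × 0.4472
     = 0.01127712 + 0.01439984
     = 0.02567696

Step 2: Apply Bayes' theorem
P(A|D) = P(D|A)P(A) / P(D)
       = 0.01127712 / 0.02567696
       = 0.4392


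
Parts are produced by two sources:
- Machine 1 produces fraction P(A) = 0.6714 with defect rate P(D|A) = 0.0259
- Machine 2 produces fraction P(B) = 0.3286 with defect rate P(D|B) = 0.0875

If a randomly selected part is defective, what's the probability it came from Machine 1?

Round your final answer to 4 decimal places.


Let A = from Machine 1, D = defective

Given:
- P(A) = 0.6714, P(B) = 0.3286
- P(D|A) = 0.0259, P(D|B) = 0.0875

Step 1: Find P(D)
P(D) = P(D|A)P(A) + P(D|B)P(B)
     = 0.0259 × 0.6714 + 0.0875 × 0.3286
     = 0.01738926 + 0.02875250
     = 0.04614176

Step 2: Apply Bayes' theorem
P(A|D) = P(D|A)P(A) / P(D)
       = 0.01738926 / 0.04614176
       = 0.3769


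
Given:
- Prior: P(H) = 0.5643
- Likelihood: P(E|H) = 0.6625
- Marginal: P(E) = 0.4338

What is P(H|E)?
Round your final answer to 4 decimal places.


Using Bayes' theorem:

P(H|E) = P(E|H) × P(H) / P(E)
       = 0.6625 × 0.5643 / 0.4338
       = 0.37384875 / 0.4338
       = 0.8618

The evidence strengthens our belief in H.
Prior: 0.5643 → Posterior: 0.8618


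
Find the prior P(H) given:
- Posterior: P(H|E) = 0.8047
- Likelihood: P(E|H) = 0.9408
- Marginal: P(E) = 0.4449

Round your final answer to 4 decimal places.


From Bayes' theorem: P(H|E) = P(E|H) × P(H) / P(E)

Rearranging for P(H):
P(H) = P(H|E) × P(E) / P(E|H)
     = 0.8047 × 0.4449 / 0.9408
     = 0.35801103 / 0.9408
     = 0.3805


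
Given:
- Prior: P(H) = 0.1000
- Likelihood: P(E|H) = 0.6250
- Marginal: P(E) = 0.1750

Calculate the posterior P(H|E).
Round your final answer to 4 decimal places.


Using Bayes' theorem:

P(H|E) = P(E|H) × P(H) / P(E)
       = 0.6250 × 0.1000 / 0.1750
       = 0.06250000 / 0.1750
       = 0.3571

The evidence strengthens our belief in H.
Prior: 0.1000 → Posterior: 0.3571


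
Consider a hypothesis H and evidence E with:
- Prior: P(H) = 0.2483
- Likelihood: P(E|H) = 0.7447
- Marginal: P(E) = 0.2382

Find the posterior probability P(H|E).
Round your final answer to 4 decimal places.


Using Bayes' theorem:

P(H|E) = P(E|H) × P(H) / P(E)
       = 0.7447 × 0.2483 / 0.2382
       = 0.18490901 / 0.2382
       = 0.7763

The evidence strengthens our belief in H.
Prior: 0.2483 → Posterior: 0.7763


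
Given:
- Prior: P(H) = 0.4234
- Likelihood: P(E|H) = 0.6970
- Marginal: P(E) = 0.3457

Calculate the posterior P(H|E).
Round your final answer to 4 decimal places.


Using Bayes' theorem:

P(H|E) = P(E|H) × P(H) / P(E)
       = 0.6970 × 0.4234 / 0.3457
       = 0.29510980 / 0.3457
       = 0.8537

The evidence strengthens our belief in H.
Prior: 0.4234 → Posterior: 0.8537


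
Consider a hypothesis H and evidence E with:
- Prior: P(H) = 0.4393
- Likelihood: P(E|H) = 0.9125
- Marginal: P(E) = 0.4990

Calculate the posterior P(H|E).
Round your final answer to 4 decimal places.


Using Bayes' theorem:

P(H|E) = P(E|H) × P(H) / P(E)
       = 0.9125 × 0.4393 / 0.4990
       = 0.40086125 / 0.4990
       = 0.8033

The evidence strengthens our belief in H.
Prior: 0.4393 → Posterior: 0.8033


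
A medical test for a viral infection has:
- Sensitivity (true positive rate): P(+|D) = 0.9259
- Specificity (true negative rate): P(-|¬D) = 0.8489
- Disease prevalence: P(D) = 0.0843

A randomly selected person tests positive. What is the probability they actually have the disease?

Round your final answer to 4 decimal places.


Let D = has disease, + = positive test

Given:
- P(D) = 0.0843 (prevalence)
- P(+|D) = 0.9259 (sensitivity)
- P(-|¬D) = 0.8489 (specificity)
- P(+|¬D) = 0.1511 (false positive rate = 1 - specificity)

Step 1: Find P(+)
P(+) = P(+|D)P(D) + P(+|¬D)P(¬D)
     = 0.9259 × 0.0843 + 0.1511 × 0.9157
     = 0.07805337 + 0.13836227
     = 0.21641564

Step 2: Apply Bayes' theorem for P(D|+)
P(D|+) = P(+|D)P(D) / P(+)
       = 0.07805337 / 0.21641564
       = 0.3607


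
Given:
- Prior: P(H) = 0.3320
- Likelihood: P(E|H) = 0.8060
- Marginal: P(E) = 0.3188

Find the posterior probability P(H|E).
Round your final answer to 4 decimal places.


Using Bayes' theorem:

P(H|E) = P(E|H) × P(H) / P(E)
       = 0.8060 × 0.3320 / 0.3188
       = 0.26759200 / 0.3188
       = 0.8394

The evidence strengthens our belief in H.
Prior: 0.3320 → Posterior: 0.8394


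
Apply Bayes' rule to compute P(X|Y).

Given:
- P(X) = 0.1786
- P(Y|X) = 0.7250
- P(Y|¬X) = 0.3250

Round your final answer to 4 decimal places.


Bayes' theorem: P(X|Y) = P(Y|X) × P(X) / P(Y)

Step 1: Calculate P(Y) using law of total probability
P(Y) = P(Y|X)P(X) + P(Y|¬X)P(¬X)
     = 0.7250 × 0.1786 + 0.3250 × 0.8214
     = 0.12948500 + 0.26695500
     = 0.39644000

Step 2: Apply Bayes' theorem
P(X|Y) = P(Y|X) × P(X) / P(Y)
       = 0.12948500 / 0.39644000
       = 0.3266


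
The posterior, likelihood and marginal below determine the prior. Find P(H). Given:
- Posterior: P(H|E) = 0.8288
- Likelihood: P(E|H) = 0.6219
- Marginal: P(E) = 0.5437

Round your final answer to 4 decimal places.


From Bayes' theorem: P(H|E) = P(E|H) × P(H) / P(E)

Rearranging for P(H):
P(H) = P(H|E) × P(E) / P(E|H)
     = 0.8288 × 0.5437 / 0.6219
     = 0.45061856 / 0.6219
     = 0.7246


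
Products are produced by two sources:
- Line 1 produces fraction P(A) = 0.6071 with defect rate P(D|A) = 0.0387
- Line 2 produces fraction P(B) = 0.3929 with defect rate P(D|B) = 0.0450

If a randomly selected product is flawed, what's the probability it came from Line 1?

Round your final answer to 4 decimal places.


Let A = from Line 1, D = flawed

Given:
- P(A) = 0.6071, P(B) = 0.3929
- P(D|A) = 0.0387, P(D|B) = 0.0450

Step 1: Find P(D)
P(D) = P(D|A)P(A) + P(D|B)P(B)
     = 0.0387 × 0.6071 + 0.0450 × 0.3929
     = 0.02349477 + 0.01768050
     = 0.04117527

Step 2: Apply Bayes' theorem
P(A|D) = P(D|A)P(A) / P(D)
       = 0.02349477 / 0.04117527
       = 0.5706


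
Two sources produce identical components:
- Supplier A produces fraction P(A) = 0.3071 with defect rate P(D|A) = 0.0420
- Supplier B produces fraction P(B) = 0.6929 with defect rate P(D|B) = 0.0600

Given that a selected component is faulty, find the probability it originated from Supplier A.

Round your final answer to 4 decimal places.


Let A = from Supplier A, D = faulty

Given:
- P(A) = 0.3071, P(B) = 0.6929
- P(D|A) = 0.0420, P(D|B) = 0.0600

Step 1: Find P(D)
P(D) = P(D|A)P(A) + P(D|B)P(B)
     = 0.0420 × 0.3071 + 0.0600 × 0.6929
     = 0.01289820 + 0.04157400
     = 0.05447220

Step 2: Apply Bayes' theorem
P(A|D) = P(D|A)P(A) / P(D)
       = 0.01289820 / 0.05447220
       = 0.2368


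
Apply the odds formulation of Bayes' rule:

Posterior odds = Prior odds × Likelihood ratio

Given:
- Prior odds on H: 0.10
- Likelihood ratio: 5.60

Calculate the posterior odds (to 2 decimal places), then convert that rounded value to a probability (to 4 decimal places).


Step 1: Calculate posterior odds
Posterior odds = Prior odds × LR
               = 0.10 × 5.60
               = 0.56

Step 2: Convert to probability
P(H|E) = Posterior odds / (1 + Posterior odds)
       = 0.56 / (1 + 0.56)
       = 0.56 / 1.56
       = 0.3590

The evidence increased P(H) from 0.0909 to 0.3590.


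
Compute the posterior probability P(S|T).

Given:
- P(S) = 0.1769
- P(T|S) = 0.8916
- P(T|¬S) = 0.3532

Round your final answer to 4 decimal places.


Bayes' theorem: P(S|T) = P(T|S) × P(S) / P(T)

Step 1: Calculate P(T) using law of total probability
P(T) = P(T|S)P(S) + P(T|¬S)P(¬S)
     = 0.8916 × 0.1769 + 0.3532 × 0.8231
     = 0.15772404 + 0.29071892
     = 0.44844296

Step 2: Apply Bayes' theorem
P(S|T) = P(T|S) × P(S) / P(T)
       = 0.15772404 / 0.44844296
       = 0.3517


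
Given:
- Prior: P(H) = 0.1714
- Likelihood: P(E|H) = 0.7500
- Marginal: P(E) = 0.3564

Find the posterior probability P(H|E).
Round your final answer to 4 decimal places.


Using Bayes' theorem:

P(H|E) = P(E|H) × P(H) / P(E)
       = 0.7500 × 0.1714 / 0.3564
       = 0.12855000 / 0.3564
       = 0.3607

The evidence strengthens our belief in H.
Prior: 0.1714 → Posterior: 0.3607


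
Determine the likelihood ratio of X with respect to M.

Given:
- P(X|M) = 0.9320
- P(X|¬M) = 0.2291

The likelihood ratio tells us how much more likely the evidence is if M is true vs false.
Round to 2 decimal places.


Likelihood Ratio (LR) = P(X|M) / P(X|¬M)

LR = 0.9320 / 0.2291
   = 4.07

The evidence is 4.07 times more likely if M is true than if M is false.
Since LR > 1, the evidence supports M over ¬M.


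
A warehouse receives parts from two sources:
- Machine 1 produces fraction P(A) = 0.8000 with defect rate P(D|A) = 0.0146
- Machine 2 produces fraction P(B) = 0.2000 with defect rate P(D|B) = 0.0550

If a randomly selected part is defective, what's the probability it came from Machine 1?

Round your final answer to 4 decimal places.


Let A = from Machine 1, D = defective

Given:
- P(A) = 0.8000, P(B) = 0.2000
- P(D|A) = 0.0146, P(D|B) = 0.0550

Step 1: Find P(D)
P(D) = P(D|A)P(A) + P(D|B)P(B)
     = 0.0146 × 0.8000 + 0.0550 × 0.2000
     = 0.01168000 + 0.01100000
     = 0.02268000

Step 2: Apply Bayes' theorem
P(A|D) = P(D|A)P(A) / P(D)
       = 0.01168000 / 0.02268000
       = 0.5150


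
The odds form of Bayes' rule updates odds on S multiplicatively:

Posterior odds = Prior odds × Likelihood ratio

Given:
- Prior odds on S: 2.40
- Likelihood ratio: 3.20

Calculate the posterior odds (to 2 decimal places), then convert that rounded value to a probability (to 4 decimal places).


Step 1: Calculate posterior odds
Posterior odds = Prior odds × LR
               = 2.40 × 3.20
               = 7.68

Step 2: Convert to probability
P(S|E) = Posterior odds / (1 + Posterior odds)
       = 7.68 / (1 + 7.68)
       = 7.68 / 8.68
       = 0.8848

The evidence increased P(S) from 0.7059 to 0.8848.


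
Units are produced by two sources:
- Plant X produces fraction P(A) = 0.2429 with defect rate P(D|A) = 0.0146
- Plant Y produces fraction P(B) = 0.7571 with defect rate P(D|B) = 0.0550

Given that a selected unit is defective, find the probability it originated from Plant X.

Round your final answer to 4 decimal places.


Let A = from Plant X, D = defective

Given:
- P(A) = 0.2429, P(B) = 0.7571
- P(D|A) = 0.0146, P(D|B) = 0.0550

Step 1: Find P(D)
P(D) = P(D|A)P(A) + P(D|B)P(B)
     = 0.0146 × 0.2429 + 0.0550 × 0.7571
     = 0.00354634 + 0.04164050
     = 0.04518684

Step 2: Apply Bayes' theorem
P(A|D) = P(D|A)P(A) / P(D)
       = 0.00354634 / 0.04518684
       = 0.0785


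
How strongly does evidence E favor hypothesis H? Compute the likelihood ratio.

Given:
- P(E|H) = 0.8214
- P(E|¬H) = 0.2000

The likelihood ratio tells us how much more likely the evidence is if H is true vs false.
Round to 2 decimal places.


Likelihood Ratio (LR) = P(E|H) / P(E|¬H)

LR = 0.8214 / 0.2000
   = 4.11

The evidence is 4.11 times more likely if H is true than if H is false.
LR > 1, so observing E raises the odds in favor of H.


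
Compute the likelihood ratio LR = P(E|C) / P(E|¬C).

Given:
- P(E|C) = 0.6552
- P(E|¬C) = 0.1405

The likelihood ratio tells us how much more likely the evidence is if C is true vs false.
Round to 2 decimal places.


Likelihood Ratio (LR) = P(E|C) / P(E|¬C)

LR = 0.6552 / 0.1405
   = 4.66

The evidence is 4.66 times more likely if C is true than if C is false.
Because LR exceeds 1, E is evidence for C.


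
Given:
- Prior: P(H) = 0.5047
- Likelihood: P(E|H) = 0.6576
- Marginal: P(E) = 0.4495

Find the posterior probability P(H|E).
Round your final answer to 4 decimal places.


Using Bayes' theorem:

P(H|E) = P(E|H) × P(H) / P(E)
       = 0.6576 × 0.5047 / 0.4495
       = 0.33189072 / 0.4495
       = 0.7384

The evidence strengthens our belief in H.
Prior: 0.5047 → Posterior: 0.7384


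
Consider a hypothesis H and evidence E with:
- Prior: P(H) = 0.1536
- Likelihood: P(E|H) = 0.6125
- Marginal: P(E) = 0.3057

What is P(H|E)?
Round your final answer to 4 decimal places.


Using Bayes' theorem:

P(H|E) = P(E|H) × P(H) / P(E)
       = 0.6125 × 0.1536 / 0.3057
       = 0.09408000 / 0.3057
       = 0.3078

The evidence strengthens our belief in H.
Prior: 0.1536 → Posterior: 0.3078


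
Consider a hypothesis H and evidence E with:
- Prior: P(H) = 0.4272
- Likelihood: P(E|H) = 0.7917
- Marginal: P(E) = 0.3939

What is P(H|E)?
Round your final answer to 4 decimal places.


Using Bayes' theorem:

P(H|E) = P(E|H) × P(H) / P(E)
       = 0.7917 × 0.4272 / 0.3939
       = 0.33821424 / 0.3939
       = 0.8586

The evidence strengthens our belief in H.
Prior: 0.4272 → Posterior: 0.8586


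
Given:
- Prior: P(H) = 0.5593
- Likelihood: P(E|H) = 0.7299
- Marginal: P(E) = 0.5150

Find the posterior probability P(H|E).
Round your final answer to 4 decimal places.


Using Bayes' theorem:

P(H|E) = P(E|H) × P(H) / P(E)
       = 0.7299 × 0.5593 / 0.5150
       = 0.40823307 / 0.5150
       = 0.7927

The evidence strengthens our belief in H.
Prior: 0.5593 → Posterior: 0.7927


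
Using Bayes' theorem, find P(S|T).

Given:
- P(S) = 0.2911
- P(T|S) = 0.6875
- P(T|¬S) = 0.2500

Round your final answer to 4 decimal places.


Bayes' theorem: P(S|T) = P(T|S) × P(S) / P(T)

Step 1: Calculate P(T) using law of total probability
P(T) = P(T|S)P(S) + P(T|¬S)P(¬S)
     = 0.6875 × 0.2911 + 0.2500 × 0.7089
     = 0.20013125 + 0.17722500
     = 0.37735625

Step 2: Apply Bayes' theorem
P(S|T) = P(T|S) × P(S) / P(T)
       = 0.20013125 / 0.37735625
       = 0.5304


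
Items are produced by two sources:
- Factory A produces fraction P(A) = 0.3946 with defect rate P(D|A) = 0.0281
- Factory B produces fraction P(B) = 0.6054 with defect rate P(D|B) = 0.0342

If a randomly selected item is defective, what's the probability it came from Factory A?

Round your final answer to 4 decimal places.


Let A = from Factory A, D = defective

Given:
- P(A) = 0.3946, P(B) = 0.6054
- P(D|A) = 0.0281, P(D|B) = 0.0342

Step 1: Find P(D)
P(D) = P(D|A)P(A) + P(D|B)P(B)
     = 0.0281 × 0.3946 + 0.0342 × 0.6054
     = 0.01108826 + 0.02070468
     = 0.03179294

Step 2: Apply Bayes' theorem
P(A|D) = P(D|A)P(A) / P(D)
       = 0.01108826 / 0.03179294
       = 0.3488


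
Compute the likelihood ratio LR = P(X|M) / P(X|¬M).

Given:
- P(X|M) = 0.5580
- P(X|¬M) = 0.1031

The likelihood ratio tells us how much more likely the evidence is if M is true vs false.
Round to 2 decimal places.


Likelihood Ratio (LR) = P(X|M) / P(X|¬M)

LR = 0.5580 / 0.1031
   = 5.41

The evidence is 5.41 times more likely if M is true than if M is false.
Because LR exceeds 1, X is evidence for M.


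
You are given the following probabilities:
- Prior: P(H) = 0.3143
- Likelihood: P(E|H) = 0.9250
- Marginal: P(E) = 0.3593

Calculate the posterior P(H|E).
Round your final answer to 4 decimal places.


Using Bayes' theorem:

P(H|E) = P(E|H) × P(H) / P(E)
       = 0.9250 × 0.3143 / 0.3593
       = 0.29072750 / 0.3593
       = 0.8091

The evidence strengthens our belief in H.
Prior: 0.3143 → Posterior: 0.8091


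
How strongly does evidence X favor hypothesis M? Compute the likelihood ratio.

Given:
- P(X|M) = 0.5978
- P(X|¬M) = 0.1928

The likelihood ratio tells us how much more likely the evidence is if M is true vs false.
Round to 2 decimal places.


Likelihood Ratio (LR) = P(X|M) / P(X|¬M)

LR = 0.5978 / 0.1928
   = 3.10

The evidence is 3.10 times more likely if M is true than if M is false.
Since LR > 1, the evidence supports M over ¬M.


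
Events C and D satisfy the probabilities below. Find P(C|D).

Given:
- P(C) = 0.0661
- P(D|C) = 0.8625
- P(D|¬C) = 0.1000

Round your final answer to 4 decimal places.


Bayes' theorem: P(C|D) = P(D|C) × P(C) / P(D)

Step 1: Calculate P(D) using law of total probability
P(D) = P(D|C)P(C) + P(D|¬C)P(¬C)
     = 0.8625 × 0.0661 + 0.1000 × 0.9339
     = 0.05701125 + 0.09339000
     = 0.15040125

Step 2: Apply Bayes' theorem
P(C|D) = P(D|C) × P(C) / P(D)
       = 0.05701125 / 0.15040125
       = 0.3791


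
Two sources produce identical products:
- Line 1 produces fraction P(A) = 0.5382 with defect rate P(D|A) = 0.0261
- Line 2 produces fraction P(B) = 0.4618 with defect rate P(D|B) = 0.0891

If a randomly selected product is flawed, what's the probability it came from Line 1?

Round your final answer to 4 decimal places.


Let A = from Line 1, D = flawed

Given:
- P(A) = 0.5382, P(B) = 0.4618
- P(D|A) = 0.0261, P(D|B) = 0.0891

Step 1: Find P(D)
P(D) = P(D|A)P(A) + P(D|B)P(B)
     = 0.0261 × 0.5382 + 0.0891 × 0.4618
     = 0.01404702 + 0.04114638
     = 0.05519340

Step 2: Apply Bayes' theorem
P(A|D) = P(D|A)P(A) / P(D)
       = 0.01404702 / 0.05519340
       = 0.2545


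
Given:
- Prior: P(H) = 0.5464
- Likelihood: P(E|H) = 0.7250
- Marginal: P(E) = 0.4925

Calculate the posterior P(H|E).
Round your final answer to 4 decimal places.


Using Bayes' theorem:

P(H|E) = P(E|H) × P(H) / P(E)
       = 0.7250 × 0.5464 / 0.4925
       = 0.39614000 / 0.4925
       = 0.8043

The evidence strengthens our belief in H.
Prior: 0.5464 → Posterior: 0.8043


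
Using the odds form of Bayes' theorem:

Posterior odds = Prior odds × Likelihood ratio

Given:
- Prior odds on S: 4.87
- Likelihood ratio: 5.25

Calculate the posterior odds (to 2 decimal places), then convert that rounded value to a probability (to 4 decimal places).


Step 1: Calculate posterior odds
Posterior odds = Prior odds × LR
               = 4.87 × 5.25
               = 25.57

Step 2: Convert to probability
P(S|E) = Posterior odds / (1 + Posterior odds)
       = 25.57 / (1 + 25.57)
       = 25.57 / 26.57
       = 0.9624

The evidence increased P(S) from 0.8296 to 0.9624.


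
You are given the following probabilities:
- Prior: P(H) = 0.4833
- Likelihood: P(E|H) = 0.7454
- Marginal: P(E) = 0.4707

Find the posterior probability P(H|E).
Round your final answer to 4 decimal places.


Using Bayes' theorem:

P(H|E) = P(E|H) × P(H) / P(E)
       = 0.7454 × 0.4833 / 0.4707
       = 0.36025182 / 0.4707
       = 0.7654

The evidence strengthens our belief in H.
Prior: 0.4833 → Posterior: 0.7654


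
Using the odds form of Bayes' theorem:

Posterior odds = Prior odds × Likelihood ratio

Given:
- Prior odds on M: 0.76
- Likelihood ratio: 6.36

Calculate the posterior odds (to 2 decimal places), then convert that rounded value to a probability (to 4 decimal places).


Step 1: Calculate posterior odds
Posterior odds = Prior odds × LR
               = 0.76 × 6.36
               = 4.83

Step 2: Convert to probability
P(M|E) = Posterior odds / (1 + Posterior odds)
       = 4.83 / (1 + 4.83)
       = 4.83 / 5.83
       = 0.8285

The evidence increased P(M) from 0.4318 to 0.8285.


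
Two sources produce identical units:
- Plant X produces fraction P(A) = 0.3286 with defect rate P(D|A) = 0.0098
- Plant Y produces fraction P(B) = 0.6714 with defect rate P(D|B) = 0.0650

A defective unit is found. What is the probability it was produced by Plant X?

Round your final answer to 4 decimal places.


Let A = from Plant X, D = defective

Given:
- P(A) = 0.3286, P(B) = 0.6714
- P(D|A) = 0.0098, P(D|B) = 0.0650

Step 1: Find P(D)
P(D) = P(D|A)P(A) + P(D|B)P(B)
     = 0.0098 × 0.3286 + 0.0650 × 0.6714
     = 0.00322028 + 0.04364100
     = 0.04686128

Step 2: Apply Bayes' theorem
P(A|D) = P(D|A)P(A) / P(D)
       = 0.00322028 / 0.04686128
       = 0.0687


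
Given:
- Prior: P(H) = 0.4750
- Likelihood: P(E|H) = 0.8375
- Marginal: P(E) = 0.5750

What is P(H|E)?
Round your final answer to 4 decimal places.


Using Bayes' theorem:

P(H|E) = P(E|H) × P(H) / P(E)
       = 0.8375 × 0.4750 / 0.5750
       = 0.39781250 / 0.5750
       = 0.6918

The evidence strengthens our belief in H.
Prior: 0.4750 → Posterior: 0.6918
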